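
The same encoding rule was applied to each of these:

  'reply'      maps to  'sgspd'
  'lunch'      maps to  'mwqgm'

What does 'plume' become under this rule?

qnxqj

Letter i (0-indexed) is shifted by i+1, so successive shifts are 1, 2, 3, ….
On plume: p+1=q, l+2=n, u+3=x, m+4=q, e+5=j.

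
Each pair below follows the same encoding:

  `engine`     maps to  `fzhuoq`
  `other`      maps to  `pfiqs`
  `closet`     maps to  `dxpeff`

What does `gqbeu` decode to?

feast

Shifts by position in engine: pos 0: e→f (+1), pos 1: n→z (+12), pos 2: g→h (+1), pos 3: i→u (+12) — repeating every 2. It's a Vigenère-style cipher with numeric key [1,12]: position i shifts by key[i mod 2].
Undoing it on gqbeu: g−1=f, q−12=e, b−1=a, e−12=s, u−1=t.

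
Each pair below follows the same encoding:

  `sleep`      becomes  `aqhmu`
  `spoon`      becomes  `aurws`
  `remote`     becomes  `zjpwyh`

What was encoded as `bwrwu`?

Shifts by position in sleep: pos 0: s→a (+8), pos 1: l→q (+5), pos 2: e→h (+3), pos 3: e→m (+8), pos 4: p→u (+5) — repeating every 3. A repeating key of period 3 is used — shifts +8, +5, +3 over and over.
Decoding bwrwu: b−8=t, w−5=r, r−3=o, w−8=o, u−5=p.

troop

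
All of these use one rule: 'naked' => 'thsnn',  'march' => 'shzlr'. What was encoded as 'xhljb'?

radar

In naked: n→t is +6, a→h is +7, k→s is +8, e→n is +9 — the shift increases by 1 each position. The shift increases by 1 at each position, starting from +6: 6, 7, 8, ….
Reversing it on xhljb: x−6=r, h−7=a, l−8=d, j−9=a, b−10=r.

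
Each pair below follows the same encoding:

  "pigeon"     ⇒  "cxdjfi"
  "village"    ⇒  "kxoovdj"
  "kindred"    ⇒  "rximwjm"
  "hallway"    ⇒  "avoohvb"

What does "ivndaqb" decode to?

naughty

p(15)→c(2) and i(8)→x(23) fit y≡23x+21 (mod 26); the inverse of 23 mod 26 is 17. Each letter's alphabet position (a=0..z=25) is mapped through 23·x+21 mod 26 — an affine cipher.
Decoding ivndaqb: i(8)→17·(8−21)≡13=n; v(21)→17·(21−21)≡0=a; n(13)→17·(13−21)≡20=u; d(3)→17·(3−21)≡6=g; a(0)→17·(0−21)≡7=h; q(16)→17·(16−21)≡19=t; b(1)→17·(1−21)≡24=y (all mod 26).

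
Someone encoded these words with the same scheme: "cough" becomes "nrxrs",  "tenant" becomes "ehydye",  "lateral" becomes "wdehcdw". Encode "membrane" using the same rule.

xhxmcdyh

Two shifts are in play — +3 for a/e/i/o/u, +11 for every other letter.
For membrane: m(cons)+11=x, e(vowel)+3=h, m(cons)+11=x, b(cons)+11=m, r(cons)+11=c, a(vowel)+3=d, n(cons)+11=y, e(vowel)+3=h.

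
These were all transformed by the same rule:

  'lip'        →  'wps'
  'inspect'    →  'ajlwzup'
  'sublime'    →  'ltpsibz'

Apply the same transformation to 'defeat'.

Two steps: reverse the string, then apply a Caesar shift of +7.
For defeat: reverse → taefed; then shift: t+7=a, a+7=h, e+7=l, f+7=m, e+7=l, d+7=k.

ahlmlk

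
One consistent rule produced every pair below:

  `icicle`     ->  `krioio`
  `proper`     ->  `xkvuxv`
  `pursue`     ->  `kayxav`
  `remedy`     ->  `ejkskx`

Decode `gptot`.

Read the word backwards and shift each letter +6.
Decoding gptot: shift back: g−6=a, p−6=j, t−6=n, o−6=i, t−6=n → ajnin; then reverse → ninja.

ninja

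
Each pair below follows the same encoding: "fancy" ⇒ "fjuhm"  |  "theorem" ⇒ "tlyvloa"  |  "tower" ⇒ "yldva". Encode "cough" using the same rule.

onbvj

Two steps: reverse the string, then apply a Caesar shift of +7.
For cough: reverse → hguoc; then shift: h+7=o, g+7=n, u+7=b, o+7=v, c+7=j.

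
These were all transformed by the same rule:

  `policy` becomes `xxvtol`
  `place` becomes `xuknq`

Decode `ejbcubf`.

In policy: p→x is +8, o→x is +9, l→v is +10, i→t is +11 — the shift increases by 1 each position. Letter i (0-indexed) is shifted by i+8, so successive shifts are 8, 9, 10, ….
Undoing it on ejbcubf: e−8=w, j−9=a, b−10=r, c−11=r, u−12=i, b−13=o, f−14=r.

warrior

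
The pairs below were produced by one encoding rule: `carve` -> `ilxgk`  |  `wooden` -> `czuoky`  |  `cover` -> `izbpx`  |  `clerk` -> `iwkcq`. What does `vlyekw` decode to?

pastel

Shifts by position in carve: pos 0: c→i (+6), pos 1: a→l (+11), pos 2: r→x (+6), pos 3: v→g (+11) — repeating every 2. The shifts repeat in a cycle of length 2: positions 0,1,… shift by +6, +11, then the pattern repeats.
Reversing it on vlyekw: v−6=p, l−11=a, y−6=s, e−11=t, k−6=e, w−11=l.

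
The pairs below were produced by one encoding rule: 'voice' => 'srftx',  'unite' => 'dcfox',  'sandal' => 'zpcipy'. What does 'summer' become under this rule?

zdnnxk

This is an affine cipher: with a=0,…,z=25, each position x becomes (15x+15) mod 26.
Applying it to summer: s(18)→15·18+15≡25=z; u(20)→15·20+15≡3=d; m(12)→15·12+15≡13=n; m(12)→15·12+15≡13=n; e(4)→15·4+15≡23=x; r(17)→15·17+15≡10=k (all mod 26).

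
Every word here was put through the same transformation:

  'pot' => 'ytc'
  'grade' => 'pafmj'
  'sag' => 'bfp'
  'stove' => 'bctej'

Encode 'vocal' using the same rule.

etlfu

Vowels shift forward by 5 and consonants shift forward by 9.
For vocal: v(cons)+9=e, o(vowel)+5=t, c(cons)+9=l, a(vowel)+5=f, l(cons)+9=u.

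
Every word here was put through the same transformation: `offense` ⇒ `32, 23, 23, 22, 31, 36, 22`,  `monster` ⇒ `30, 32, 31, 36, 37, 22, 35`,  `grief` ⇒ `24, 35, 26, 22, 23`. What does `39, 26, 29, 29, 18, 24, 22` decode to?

o is letter #15 and maps to 32: an offset of 17. The number is (letter's place in the alphabet, a=1) + 17.
Undoing it on 39, 26, 29, 29, 18, 24, 22: 39→(39−17)÷1=22=v, 26→(26−17)÷1=9=i, 29→(29−17)÷1=12=l, 29→(29−17)÷1=12=l, 18→(18−17)÷1=1=a, 24→(24−17)÷1=7=g, 22→(22−17)÷1=5=e.

village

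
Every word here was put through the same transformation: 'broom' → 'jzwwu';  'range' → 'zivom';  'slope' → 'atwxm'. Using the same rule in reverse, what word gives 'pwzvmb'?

It's a constant shift of +8 (ROT8).
Reversing it on pwzvmb: p−8=h, w−8=o, z−8=r, v−8=n, m−8=e, b−8=t.

hornet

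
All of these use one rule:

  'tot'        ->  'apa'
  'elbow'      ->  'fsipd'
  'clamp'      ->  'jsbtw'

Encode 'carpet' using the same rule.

The shift depends on letter class: consonant t→a is +7, but vowel o→p is +1. The rule splits by letter class: vowels +1, consonants +7.
For carpet: c(cons)+7=j, a(vowel)+1=b, r(cons)+7=y, p(cons)+7=w, e(vowel)+1=f, t(cons)+7=a.

jbywfa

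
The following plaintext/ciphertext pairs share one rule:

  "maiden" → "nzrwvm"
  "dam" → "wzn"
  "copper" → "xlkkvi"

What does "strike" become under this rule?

hgirpv

Each letter is replaced by its mirror in the alphabet: a↔z, b↔y, c↔x, and so on (the Atbash cipher).
On strike: s↔h, t↔g, r↔i, i↔r, k↔p, e↔v.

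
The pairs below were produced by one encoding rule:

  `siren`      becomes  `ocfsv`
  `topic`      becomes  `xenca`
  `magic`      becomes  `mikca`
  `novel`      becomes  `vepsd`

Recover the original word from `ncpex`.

s(18)→o(14) and i(8)→c(2) fit y≡9x+8 (mod 26); the inverse of 9 mod 26 is 3. This is an affine cipher: with a=0,…,z=25, each position x becomes (9x+8) mod 26.
Undoing it on ncpex: n(13)→3·(13−8)≡15=p; c(2)→3·(2−8)≡8=i; p(15)→3·(15−8)≡21=v; e(4)→3·(4−8)≡14=o; x(23)→3·(23−8)≡19=t (all mod 26).

pivot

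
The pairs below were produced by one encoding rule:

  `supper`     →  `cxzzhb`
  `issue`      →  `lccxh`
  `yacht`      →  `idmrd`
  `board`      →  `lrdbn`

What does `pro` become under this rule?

zbr

The shift depends on letter class: consonant s→c is +10, but vowel u→x is +3. The rule splits by letter class: vowels +3, consonants +10.
On pro: p(cons)+10=z, r(cons)+10=b, o(vowel)+3=r.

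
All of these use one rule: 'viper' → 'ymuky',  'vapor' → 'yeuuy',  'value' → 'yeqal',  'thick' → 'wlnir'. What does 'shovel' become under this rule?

vltblt

The shift increases by 1 at each position, starting from +3: 3, 4, 5, ….
On shovel: s+3=v, h+4=l, o+5=t, v+6=b, e+7=l, l+8=t.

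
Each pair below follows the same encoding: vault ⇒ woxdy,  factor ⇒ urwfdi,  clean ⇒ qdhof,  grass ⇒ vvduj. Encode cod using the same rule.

The output letters match the input read backwards, each shifted +3: vault reversed is tluav. Two steps: reverse the string, then apply a Caesar shift of +3.
For cod: reverse → doc; then shift: d+3=g, o+3=r, c+3=f.

grf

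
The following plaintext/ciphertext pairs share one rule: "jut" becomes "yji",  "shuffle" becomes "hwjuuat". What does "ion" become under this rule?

Compare letters: j→y is +15, u→j is +15, t→i is +15 — a constant shift. It's a constant shift of +15 (ROT15).
Applying it to ion: i+15=x, o+15=d, n+15=c.

xdc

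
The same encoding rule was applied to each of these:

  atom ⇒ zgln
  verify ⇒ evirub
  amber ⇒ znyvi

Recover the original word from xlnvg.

comet

Each letter is replaced by its mirror in the alphabet: a↔z, b↔y, c↔x, and so on (the Atbash cipher).
Reversing it on xlnvg: x↔c, l↔o, n↔m, v↔e, g↔t.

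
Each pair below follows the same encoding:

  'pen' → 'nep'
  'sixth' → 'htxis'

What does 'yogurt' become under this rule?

trugoy

The output letters match the input read backwards: pen reversed is nep. The word is simply reversed.
On yogurt: reverse → trugoy.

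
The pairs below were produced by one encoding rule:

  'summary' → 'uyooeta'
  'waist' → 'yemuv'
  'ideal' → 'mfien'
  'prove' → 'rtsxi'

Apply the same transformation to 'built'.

The shift depends on letter class: consonant s→u is +2, but vowel u→y is +4. The rule splits by letter class: vowels +4, consonants +2.
On built: b(cons)+2=d, u(vowel)+4=y, i(vowel)+4=m, l(cons)+2=n, t(cons)+2=v.

dymnv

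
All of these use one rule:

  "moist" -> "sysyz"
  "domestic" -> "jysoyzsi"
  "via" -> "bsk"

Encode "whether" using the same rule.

The shift depends on letter class: consonant m→s is +6, but vowel o→y is +10. Two shifts are in play — +10 for a/e/i/o/u, +6 for every other letter.
On whether: w(cons)+6=c, h(cons)+6=n, e(vowel)+10=o, t(cons)+6=z, h(cons)+6=n, e(vowel)+10=o, r(cons)+6=x.

cnoznox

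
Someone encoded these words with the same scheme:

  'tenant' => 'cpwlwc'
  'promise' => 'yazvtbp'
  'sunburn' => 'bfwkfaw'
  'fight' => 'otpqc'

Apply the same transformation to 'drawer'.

malfpa

Two shifts are in play — +11 for a/e/i/o/u, +9 for every other letter.
For drawer: d(cons)+9=m, r(cons)+9=a, a(vowel)+11=l, w(cons)+9=f, e(vowel)+11=p, r(cons)+9=a.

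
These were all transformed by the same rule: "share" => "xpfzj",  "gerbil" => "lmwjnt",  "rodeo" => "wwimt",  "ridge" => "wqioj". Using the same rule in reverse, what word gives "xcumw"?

A repeating key of period 2 is used — shifts +5, +8 over and over.
Undoing it on xcumw: x−5=s, c−8=u, u−5=p, m−8=e, w−5=r.

super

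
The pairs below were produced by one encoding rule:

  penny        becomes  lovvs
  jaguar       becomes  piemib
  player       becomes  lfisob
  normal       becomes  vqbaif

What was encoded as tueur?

digit

p(15)→l(11) and e(4)→o(14) fit y≡21x+8 (mod 26); the inverse of 21 mod 26 is 5. Treating letters as 0–25, the rule is x ↦ 21x + 8 (mod 26).
Decoding tueur: t(19)→5·(19−8)≡3=d; u(20)→5·(20−8)≡8=i; e(4)→5·(4−8)≡6=g; u(20)→5·(20−8)≡8=i; r(17)→5·(17−8)≡19=t (all mod 26).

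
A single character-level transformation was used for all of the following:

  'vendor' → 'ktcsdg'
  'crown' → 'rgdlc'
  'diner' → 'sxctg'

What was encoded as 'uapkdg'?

flavor

Compare letters: v→k is +15, e→t is +15, n→c is +15 — a constant shift. This is a Caesar cipher with shift 15.
Undoing it on uapkdg: u−15=f, a−15=l, p−15=a, k−15=v, d−15=o, g−15=r.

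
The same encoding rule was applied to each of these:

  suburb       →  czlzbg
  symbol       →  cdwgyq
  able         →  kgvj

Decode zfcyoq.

pastel

Shifts by position in suburb: pos 0: s→c (+10), pos 1: u→z (+5), pos 2: b→l (+10), pos 3: u→z (+5) — repeating every 2. It's a Vigenère-style cipher with numeric key [10,5]: position i shifts by key[i mod 2].
Undoing it on zfcyoq: z−10=p, f−5=a, c−10=s, y−5=t, o−10=e, q−5=l.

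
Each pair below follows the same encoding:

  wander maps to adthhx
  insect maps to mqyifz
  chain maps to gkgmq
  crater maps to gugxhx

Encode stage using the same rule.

wwgkh

It's a Vigenère-style cipher with numeric key [4,3,6]: position i shifts by key[i mod 3].
For stage: s+4=w, t+3=w, a+6=g, g+4=k, e+3=h.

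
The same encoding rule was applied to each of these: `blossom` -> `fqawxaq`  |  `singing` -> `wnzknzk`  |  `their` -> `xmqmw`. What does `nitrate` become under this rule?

Shifts by position in blossom: pos 0: b→f (+4), pos 1: l→q (+5), pos 2: o→a (+12), pos 3: s→w (+4), pos 4: s→x (+5), pos 5: o→a (+12) — repeating every 3. The shifts repeat in a cycle of length 3: positions 0,1,… shift by +4, +5, +12, then the pattern repeats.
For nitrate: n+4=r, i+5=n, t+12=f, r+4=v, a+5=f, t+12=f, e+4=i.

rnfvffi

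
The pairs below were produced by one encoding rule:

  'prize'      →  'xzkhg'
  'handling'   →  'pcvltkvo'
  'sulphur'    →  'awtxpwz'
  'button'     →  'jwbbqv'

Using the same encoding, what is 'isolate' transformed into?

Vowels shift forward by 2 and consonants shift forward by 8.
For isolate: i(vowel)+2=k, s(cons)+8=a, o(vowel)+2=q, l(cons)+8=t, a(vowel)+2=c, t(cons)+8=b, e(vowel)+2=g.

kaqtcbg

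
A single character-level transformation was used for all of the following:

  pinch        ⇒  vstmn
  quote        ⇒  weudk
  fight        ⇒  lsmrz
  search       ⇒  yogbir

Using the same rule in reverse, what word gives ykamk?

sauce

Shifts by position in pinch: pos 0: p→v (+6), pos 1: i→s (+10), pos 2: n→t (+6), pos 3: c→m (+10) — repeating every 2. The shifts repeat in a cycle of length 2: positions 0,1,… shift by +6, +10, then the pattern repeats.
Undoing it on ykamk: y−6=s, k−10=a, a−6=u, m−10=c, k−6=e.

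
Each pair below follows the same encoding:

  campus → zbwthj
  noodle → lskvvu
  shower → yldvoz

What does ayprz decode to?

The output letters match the input read backwards, each shifted +7: campus reversed is supmac. The word is reversed, then every letter is shifted forward by 7.
Decoding ayprz: shift back: a−7=t, y−7=r, p−7=i, r−7=k, z−7=s → triks; then reverse → skirt.

skirt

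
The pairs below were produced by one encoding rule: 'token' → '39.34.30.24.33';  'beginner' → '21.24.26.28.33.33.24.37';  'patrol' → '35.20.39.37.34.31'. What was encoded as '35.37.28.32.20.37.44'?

primary

t is letter #20 and maps to 39: an offset of 19. Each letter is replaced by its alphabet position (a=1..z=26) + 19.
Undoing it on 35.37.28.32.20.37.44: 35→(35−19)÷1=16=p, 37→(37−19)÷1=18=r, 28→(28−19)÷1=9=i, 32→(32−19)÷1=13=m, 20→(20−19)÷1=1=a, 37→(37−19)÷1=18=r, 44→(44−19)÷1=25=y.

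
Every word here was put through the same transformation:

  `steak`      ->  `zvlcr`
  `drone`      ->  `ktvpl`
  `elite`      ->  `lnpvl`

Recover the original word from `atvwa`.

trout

Shifts by position in steak: pos 0: s→z (+7), pos 1: t→v (+2), pos 2: e→l (+7), pos 3: a→c (+2) — repeating every 2. It's a Vigenère-style cipher with numeric key [7,2]: position i shifts by key[i mod 2].
Undoing it on atvwa: a−7=t, t−2=r, v−7=o, w−2=u, a−7=t.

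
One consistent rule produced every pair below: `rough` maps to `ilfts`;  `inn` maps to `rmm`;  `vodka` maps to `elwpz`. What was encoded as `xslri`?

This is the alphabet-reversal cipher (Atbash): a becomes z, b becomes y, etc.
Undoing it on xslri: x↔c, s↔h, l↔o, r↔i, i↔r.

choir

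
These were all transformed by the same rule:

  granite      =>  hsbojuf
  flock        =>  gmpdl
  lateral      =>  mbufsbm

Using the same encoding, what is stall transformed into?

tubmm

Compare letters: g→h is +1, r→s is +1, a→b is +1 — a constant shift. Each letter is shifted forward by 1 in the alphabet (a Caesar shift of +1).
For stall: s+1=t, t+1=u, a+1=b, l+1=m, l+1=m.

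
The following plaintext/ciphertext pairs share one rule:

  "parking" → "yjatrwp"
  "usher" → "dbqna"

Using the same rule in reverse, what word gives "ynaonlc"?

Compare letters: p→y is +9, a→j is +9, r→a is +9 — a constant shift. This is a Caesar cipher with shift 9.
Undoing it on ynaonlc: y−9=p, n−9=e, a−9=r, o−9=f, n−9=e, l−9=c, c−9=t.

perfect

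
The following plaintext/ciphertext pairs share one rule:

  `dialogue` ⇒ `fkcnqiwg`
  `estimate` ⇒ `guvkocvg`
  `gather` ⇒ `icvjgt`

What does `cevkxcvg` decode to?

activate

This is a Caesar cipher with shift 2.
Reversing it on cevkxcvg: c−2=a, e−2=c, v−2=t, k−2=i, x−2=v, c−2=a, v−2=t, g−2=e.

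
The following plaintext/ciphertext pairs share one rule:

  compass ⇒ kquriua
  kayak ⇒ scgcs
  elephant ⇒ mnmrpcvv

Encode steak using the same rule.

avmcs

A repeating key of period 2 is used — shifts +8, +2 over and over.
On steak: s+8=a, t+2=v, e+8=m, a+2=c, k+8=s.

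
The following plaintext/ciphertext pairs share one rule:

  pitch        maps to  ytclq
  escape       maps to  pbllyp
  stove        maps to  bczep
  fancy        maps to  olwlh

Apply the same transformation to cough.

Two shifts are in play — +11 for a/e/i/o/u, +9 for every other letter.
On cough: c(cons)+9=l, o(vowel)+11=z, u(vowel)+11=f, g(cons)+9=p, h(cons)+9=q.

lzfpq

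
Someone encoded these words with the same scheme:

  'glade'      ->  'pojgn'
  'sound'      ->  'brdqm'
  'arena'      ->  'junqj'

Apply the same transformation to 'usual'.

Shifts by position in glade: pos 0: g→p (+9), pos 1: l→o (+3), pos 2: a→j (+9), pos 3: d→g (+3) — repeating every 2. The shifts repeat in a cycle of length 2: positions 0,1,… shift by +9, +3, then the pattern repeats.
For usual: u+9=d, s+3=v, u+9=d, a+3=d, l+9=u.

dvddu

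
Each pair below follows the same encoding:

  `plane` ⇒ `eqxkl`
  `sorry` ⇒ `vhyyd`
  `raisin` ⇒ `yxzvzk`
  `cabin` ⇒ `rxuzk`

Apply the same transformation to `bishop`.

uzvche

Treating letters as 0–25, the rule is x ↦ 23x + 23 (mod 26).
On bishop: b(1)→23·1+23≡20=u; i(8)→23·8+23≡25=z; s(18)→23·18+23≡21=v; h(7)→23·7+23≡2=c; o(14)→23·14+23≡7=h; p(15)→23·15+23≡4=e (all mod 26).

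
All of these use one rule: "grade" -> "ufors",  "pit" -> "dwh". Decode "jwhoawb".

Each letter is shifted forward by 14 in the alphabet (a Caesar shift of +14).
Reversing it on jwhoawb: j−14=v, w−14=i, h−14=t, o−14=a, a−14=m, w−14=i, b−14=n.

vitamin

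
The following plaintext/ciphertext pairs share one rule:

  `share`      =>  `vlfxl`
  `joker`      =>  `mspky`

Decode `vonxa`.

Each letter shifts forward by (position + 3), i.e. 3, 4, 5, … — the shift grows by one for each successive letter.
Reversing it on vonxa: v−3=s, o−4=k, n−5=i, x−6=r, a−7=t.

skirt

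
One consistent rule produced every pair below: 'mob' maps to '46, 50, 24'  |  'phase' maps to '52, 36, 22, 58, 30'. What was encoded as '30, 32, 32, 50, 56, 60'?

effort

Each letter becomes 2×(its alphabet position, a=1..z=26) + 20.
Reversing it on 30, 32, 32, 50, 56, 60: 30→(30−20)÷2=5=e, 32→(32−20)÷2=6=f, 32→(32−20)÷2=6=f, 50→(50−20)÷2=15=o, 56→(56−20)÷2=18=r, 60→(60−20)÷2=20=t.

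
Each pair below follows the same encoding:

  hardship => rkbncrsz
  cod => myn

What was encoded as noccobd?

dessert

Compare letters: h→r is +10, a→k is +10, r→b is +10 — a constant shift. This is a Caesar cipher with shift 10.
Reversing it on noccobd: n−10=d, o−10=e, c−10=s, c−10=s, o−10=e, b−10=r, d−10=t.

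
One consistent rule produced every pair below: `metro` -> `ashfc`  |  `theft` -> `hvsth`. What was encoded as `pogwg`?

basis

Compare letters: m→a is +14, e→s is +14, t→h is +14 — a constant shift. Each letter is shifted forward by 14 in the alphabet (a Caesar shift of +14).
Decoding pogwg: p−14=b, o−14=a, g−14=s, w−14=i, g−14=s.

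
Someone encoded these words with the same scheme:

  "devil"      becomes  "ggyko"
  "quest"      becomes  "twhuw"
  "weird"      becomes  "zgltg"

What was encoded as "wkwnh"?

title

The shifts repeat in a cycle of length 2: positions 0,1,… shift by +3, +2, then the pattern repeats.
Reversing it on wkwnh: w−3=t, k−2=i, w−3=t, n−2=l, h−3=e.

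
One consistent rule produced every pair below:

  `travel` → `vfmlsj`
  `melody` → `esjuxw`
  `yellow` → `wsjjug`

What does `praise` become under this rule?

This is an affine cipher: with a=0,…,z=25, each position x becomes (21x+12) mod 26.
For praise: p(15)→21·15+12≡15=p; r(17)→21·17+12≡5=f; a(0)→21·0+12≡12=m; i(8)→21·8+12≡24=y; s(18)→21·18+12≡0=a; e(4)→21·4+12≡18=s (all mod 26).

pfmyas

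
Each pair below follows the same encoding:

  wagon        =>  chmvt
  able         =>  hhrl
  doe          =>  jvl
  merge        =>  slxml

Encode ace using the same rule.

The rule splits by letter class: vowels +7, consonants +6.
Applying it to ace: a(vowel)+7=h, c(cons)+6=i, e(vowel)+7=l.

hil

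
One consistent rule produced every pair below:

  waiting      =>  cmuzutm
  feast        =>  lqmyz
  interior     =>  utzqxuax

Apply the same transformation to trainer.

zxmutqx

The shift depends on letter class: consonant w→c is +6, but vowel a→m is +12. Two shifts are in play — +12 for a/e/i/o/u, +6 for every other letter.
Applying it to trainer: t(cons)+6=z, r(cons)+6=x, a(vowel)+12=m, i(vowel)+12=u, n(cons)+6=t, e(vowel)+12=q, r(cons)+6=x.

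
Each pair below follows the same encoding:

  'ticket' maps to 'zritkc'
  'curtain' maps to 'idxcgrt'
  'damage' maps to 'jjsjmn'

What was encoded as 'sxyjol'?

mosaic

Shifts by position in ticket: pos 0: t→z (+6), pos 1: i→r (+9), pos 2: c→i (+6), pos 3: k→t (+9) — repeating every 2. It's a Vigenère-style cipher with numeric key [6,9]: position i shifts by key[i mod 2].
Decoding sxyjol: s−6=m, x−9=o, y−6=s, j−9=a, o−6=i, l−9=c.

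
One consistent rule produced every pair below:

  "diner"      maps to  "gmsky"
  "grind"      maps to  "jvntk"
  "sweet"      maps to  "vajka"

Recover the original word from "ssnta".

In diner: d→g is +3, i→m is +4, n→s is +5, e→k is +6 — the shift increases by 1 each position. Each letter shifts forward by (position + 3), i.e. 3, 4, 5, … — the shift grows by one for each successive letter.
Reversing it on ssnta: s−3=p, s−4=o, n−5=i, t−6=n, a−7=t.

point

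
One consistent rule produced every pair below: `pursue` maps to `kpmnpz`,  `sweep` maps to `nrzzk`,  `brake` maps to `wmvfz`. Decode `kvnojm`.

This is a Caesar cipher with shift 21.
Decoding kvnojm: k−21=p, v−21=a, n−21=s, o−21=t, j−21=o, m−21=r.

pastor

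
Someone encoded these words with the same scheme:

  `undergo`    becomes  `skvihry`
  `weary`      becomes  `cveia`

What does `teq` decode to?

map

The output letters match the input read backwards, each shifted +4: undergo reversed is ogrednu. The word is reversed, then every letter is shifted forward by 4.
Reversing it on teq: shift back: t−4=p, e−4=a, q−4=m → pam; then reverse → map.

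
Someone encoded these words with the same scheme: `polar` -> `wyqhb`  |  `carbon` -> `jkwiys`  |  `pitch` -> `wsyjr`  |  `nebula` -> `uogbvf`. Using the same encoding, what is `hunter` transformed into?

Shifts by position in polar: pos 0: p→w (+7), pos 1: o→y (+10), pos 2: l→q (+5), pos 3: a→h (+7), pos 4: r→b (+10) — repeating every 3. The shifts repeat in a cycle of length 3: positions 0,1,… shift by +7, +10, +5, then the pattern repeats.
For hunter: h+7=o, u+10=e, n+5=s, t+7=a, e+10=o, r+5=w.

oesaow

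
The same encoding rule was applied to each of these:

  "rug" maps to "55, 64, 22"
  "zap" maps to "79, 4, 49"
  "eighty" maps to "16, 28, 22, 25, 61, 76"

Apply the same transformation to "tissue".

r(#18)→55 and u(#21)→64: differences scale by 3, so n = 3·pos + 1. With a=1..z=26, the number is 3·pos + 1.
On tissue: t=20→61, i=9→28, s=19→58, s=19→58, u=21→64, e=5→16.

61, 28, 58, 58, 64, 16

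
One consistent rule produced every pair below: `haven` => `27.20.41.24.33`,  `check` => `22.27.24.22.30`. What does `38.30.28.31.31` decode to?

h is letter #8 and maps to 27: an offset of 19. The number is (letter's place in the alphabet, a=1) + 19.
Reversing it on 38.30.28.31.31: 38→(38−19)÷1=19=s, 30→(30−19)÷1=11=k, 28→(28−19)÷1=9=i, 31→(31−19)÷1=12=l, 31→(31−19)÷1=12=l.

skill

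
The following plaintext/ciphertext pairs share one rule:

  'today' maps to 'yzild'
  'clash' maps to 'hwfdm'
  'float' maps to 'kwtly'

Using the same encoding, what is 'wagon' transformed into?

bllzs

Shifts by position in today: pos 0: t→y (+5), pos 1: o→z (+11), pos 2: d→i (+5), pos 3: a→l (+11) — repeating every 2. The shifts repeat in a cycle of length 2: positions 0,1,… shift by +5, +11, then the pattern repeats.
For wagon: w+5=b, a+11=l, g+5=l, o+11=z, n+5=s.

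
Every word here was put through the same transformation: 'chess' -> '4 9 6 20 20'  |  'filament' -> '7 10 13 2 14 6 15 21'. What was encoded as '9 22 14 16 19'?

humor

c is letter #3 and maps to 4: an offset of 1. The number is (letter's place in the alphabet, a=1) + 1.
Undoing it on 9 22 14 16 19: 9→(9−1)÷1=8=h, 22→(22−1)÷1=21=u, 14→(14−1)÷1=13=m, 16→(16−1)÷1=15=o, 19→(19−1)÷1=18=r.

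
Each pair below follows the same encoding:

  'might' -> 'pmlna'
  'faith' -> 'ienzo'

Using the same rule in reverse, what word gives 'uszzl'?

route

In might: m→p is +3, i→m is +4, g→l is +5, h→n is +6 — the shift increases by 1 each position. The shift increases by 1 at each position, starting from +3: 3, 4, 5, ….
Decoding uszzl: u−3=r, s−4=o, z−5=u, z−6=t, l−7=e.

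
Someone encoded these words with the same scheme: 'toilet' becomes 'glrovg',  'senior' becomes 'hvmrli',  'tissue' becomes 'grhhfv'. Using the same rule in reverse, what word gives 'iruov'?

Each pair mirrors across the alphabet (t↔g, o↔l, i↔r): positions sum to 25. Each letter is replaced by its mirror in the alphabet: a↔z, b↔y, c↔x, and so on (the Atbash cipher).
Reversing it on iruov: i↔r, r↔i, u↔f, o↔l, v↔e.

rifle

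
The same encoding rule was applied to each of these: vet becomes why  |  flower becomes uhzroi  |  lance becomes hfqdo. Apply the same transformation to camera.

Read the word backwards and shift each letter +3.
On camera: reverse → aremac; then shift: a+3=d, r+3=u, e+3=h, m+3=p, a+3=d, c+3=f.

duhpdf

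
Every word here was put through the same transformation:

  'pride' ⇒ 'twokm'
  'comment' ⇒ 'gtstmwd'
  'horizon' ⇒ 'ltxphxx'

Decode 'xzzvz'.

tutor

Letter i (0-indexed) is shifted by i+4, so successive shifts are 4, 5, 6, ….
Undoing it on xzzvz: x−4=t, z−5=u, z−6=t, v−7=o, z−8=r.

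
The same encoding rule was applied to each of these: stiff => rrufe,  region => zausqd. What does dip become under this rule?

bup

The output letters match the input read backwards, each shifted +12: stiff reversed is ffits. Read the word backwards and shift each letter +12.
On dip: reverse → pid; then shift: p+12=b, i+12=u, d+12=p.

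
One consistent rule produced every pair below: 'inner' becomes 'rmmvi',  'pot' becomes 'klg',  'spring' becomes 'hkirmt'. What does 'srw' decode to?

Each pair mirrors across the alphabet (i↔r, n↔m, n↔m): positions sum to 25. Each letter is replaced by its mirror in the alphabet: a↔z, b↔y, c↔x, and so on (the Atbash cipher).
Undoing it on srw: s↔h, r↔i, w↔d.

hid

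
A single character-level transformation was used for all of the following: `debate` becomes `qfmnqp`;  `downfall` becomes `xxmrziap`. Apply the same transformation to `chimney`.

kqzyuto

The output letters match the input read backwards, each shifted +12: debate reversed is etabed. Two steps: reverse the string, then apply a Caesar shift of +12.
For chimney: reverse → yenmihc; then shift: y+12=k, e+12=q, n+12=z, m+12=y, i+12=u, h+12=t, c+12=o.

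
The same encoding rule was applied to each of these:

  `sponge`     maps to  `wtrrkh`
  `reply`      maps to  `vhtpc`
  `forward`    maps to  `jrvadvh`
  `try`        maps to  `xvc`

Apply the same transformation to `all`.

Vowels shift forward by 3 and consonants shift forward by 4.
For all: a(vowel)+3=d, l(cons)+4=p, l(cons)+4=p.

dpp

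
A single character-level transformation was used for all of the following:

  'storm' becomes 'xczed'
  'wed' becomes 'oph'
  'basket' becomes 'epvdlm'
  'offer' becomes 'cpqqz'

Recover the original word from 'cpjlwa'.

player

The output letters match the input read backwards, each shifted +11: storm reversed is mrots. Read the word backwards and shift each letter +11.
Decoding cpjlwa: shift back: c−11=r, p−11=e, j−11=y, l−11=a, w−11=l, a−11=p → reyalp; then reverse → player.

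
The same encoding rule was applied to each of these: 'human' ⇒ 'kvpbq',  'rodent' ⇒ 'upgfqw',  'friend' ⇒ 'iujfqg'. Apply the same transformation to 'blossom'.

eopvvpp

The shift depends on letter class: consonant h→k is +3, but vowel u→v is +1. Vowels shift forward by 1 and consonants shift forward by 3.
On blossom: b(cons)+3=e, l(cons)+3=o, o(vowel)+1=p, s(cons)+3=v, s(cons)+3=v, o(vowel)+1=p, m(cons)+3=p.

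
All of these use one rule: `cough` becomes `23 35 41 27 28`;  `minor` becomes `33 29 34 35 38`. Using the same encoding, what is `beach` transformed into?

c is letter #3 and maps to 23: an offset of 20. Each letter is replaced by its alphabet position (a=1..z=26) + 20.
Applying it to beach: b=2→22, e=5→25, a=1→21, c=3→23, h=8→28.

22 25 21 23 28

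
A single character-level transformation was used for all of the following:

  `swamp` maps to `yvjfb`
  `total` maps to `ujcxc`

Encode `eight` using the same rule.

cqprn

The output letters match the input read backwards, each shifted +9: swamp reversed is pmaws. The word is reversed, then every letter is shifted forward by 9.
For eight: reverse → thgie; then shift: t+9=c, h+9=q, g+9=p, i+9=r, e+9=n.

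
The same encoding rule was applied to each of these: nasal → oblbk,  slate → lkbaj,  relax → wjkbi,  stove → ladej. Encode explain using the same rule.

n(13)→o(14) and a(0)→b(1) fit y≡15x+1 (mod 26); the inverse of 15 mod 26 is 7. Each letter's alphabet position (a=0..z=25) is mapped through 15·x+1 mod 26 — an affine cipher.
On explain: e(4)→15·4+1≡9=j; x(23)→15·23+1≡8=i; p(15)→15·15+1≡18=s; l(11)→15·11+1≡10=k; a(0)→15·0+1≡1=b; i(8)→15·8+1≡17=r; n(13)→15·13+1≡14=o (all mod 26).

jiskbro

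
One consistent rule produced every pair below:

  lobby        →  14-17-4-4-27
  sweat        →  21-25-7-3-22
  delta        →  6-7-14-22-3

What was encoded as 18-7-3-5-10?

peach

l is letter #12 and maps to 14: an offset of 2. The number is (letter's place in the alphabet, a=1) + 2.
Reversing it on 18-7-3-5-10: 18→(18−2)÷1=16=p, 7→(7−2)÷1=5=e, 3→(3−2)÷1=1=a, 5→(5−2)÷1=3=c, 10→(10−2)÷1=8=h.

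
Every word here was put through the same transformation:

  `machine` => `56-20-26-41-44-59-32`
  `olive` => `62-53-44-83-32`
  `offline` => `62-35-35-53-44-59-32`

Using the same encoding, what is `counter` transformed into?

With a=1..z=26, the number is 3·pos + 17.
On counter: c=3→26, o=15→62, u=21→80, n=14→59, t=20→77, e=5→32, r=18→71.

26-62-80-59-77-32-71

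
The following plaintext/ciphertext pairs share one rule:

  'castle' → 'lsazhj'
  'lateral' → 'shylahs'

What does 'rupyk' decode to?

drink

The output letters match the input read backwards, each shifted +7: castle reversed is eltsac. The word is reversed, then every letter is shifted forward by 7.
Reversing it on rupyk: shift back: r−7=k, u−7=n, p−7=i, y−7=r, k−7=d → knird; then reverse → drink.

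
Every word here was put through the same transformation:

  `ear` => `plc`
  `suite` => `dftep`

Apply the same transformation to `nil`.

Compare letters: e→p is +11, a→l is +11, r→c is +11 — a constant shift. It's a constant shift of +11 (ROT11).
On nil: n+11=y, i+11=t, l+11=w.

ytw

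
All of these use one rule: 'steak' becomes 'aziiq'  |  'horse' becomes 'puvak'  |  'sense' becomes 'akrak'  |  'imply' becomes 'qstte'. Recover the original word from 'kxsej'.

crowd

The shifts repeat in a cycle of length 3: positions 0,1,… shift by +8, +6, +4, then the pattern repeats.
Reversing it on kxsej: k−8=c, x−6=r, s−4=o, e−8=w, j−6=d.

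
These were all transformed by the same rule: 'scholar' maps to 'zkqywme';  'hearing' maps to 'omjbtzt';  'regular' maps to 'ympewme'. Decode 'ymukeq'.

relate

In scholar: s→z is +7, c→k is +8, h→q is +9, o→y is +10 — the shift increases by 1 each position. Each letter shifts forward by (position + 7), i.e. 7, 8, 9, … — the shift grows by one for each successive letter.
Reversing it on ymukeq: y−7=r, m−8=e, u−9=l, k−10=a, e−11=t, q−12=e.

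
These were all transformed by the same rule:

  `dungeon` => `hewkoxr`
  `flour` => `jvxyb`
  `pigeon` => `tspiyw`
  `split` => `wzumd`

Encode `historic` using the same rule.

lsbxyamm

Shifts by position in dungeon: pos 0: d→h (+4), pos 1: u→e (+10), pos 2: n→w (+9), pos 3: g→k (+4), pos 4: e→o (+10), pos 5: o→x (+9) — repeating every 3. A repeating key of period 3 is used — shifts +4, +10, +9 over and over.
On historic: h+4=l, i+10=s, s+9=b, t+4=x, o+10=y, r+9=a, i+4=m, c+10=m.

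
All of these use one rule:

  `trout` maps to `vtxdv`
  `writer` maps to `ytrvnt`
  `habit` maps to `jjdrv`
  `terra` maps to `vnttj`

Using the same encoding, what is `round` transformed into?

The shift depends on letter class: consonant t→v is +2, but vowel o→x is +9. The rule splits by letter class: vowels +9, consonants +2.
Applying it to round: r(cons)+2=t, o(vowel)+9=x, u(vowel)+9=d, n(cons)+2=p, d(cons)+2=f.

txdpf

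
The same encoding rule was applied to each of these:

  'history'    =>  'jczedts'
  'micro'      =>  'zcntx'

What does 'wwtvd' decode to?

skill

The output letters match the input read backwards, each shifted +11: history reversed is yrotsih. Read the word backwards and shift each letter +11.
Decoding wwtvd: shift back: w−11=l, w−11=l, t−11=i, v−11=k, d−11=s → lliks; then reverse → skill.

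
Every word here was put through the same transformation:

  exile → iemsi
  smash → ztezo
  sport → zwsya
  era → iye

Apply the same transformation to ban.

ieu

Two shifts are in play — +4 for a/e/i/o/u, +7 for every other letter.
On ban: b(cons)+7=i, a(vowel)+4=e, n(cons)+7=u.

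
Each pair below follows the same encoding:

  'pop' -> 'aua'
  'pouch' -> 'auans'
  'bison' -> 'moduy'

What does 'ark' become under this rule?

gcv

Two shifts are in play — +6 for a/e/i/o/u, +11 for every other letter.
For ark: a(vowel)+6=g, r(cons)+11=c, k(cons)+11=v.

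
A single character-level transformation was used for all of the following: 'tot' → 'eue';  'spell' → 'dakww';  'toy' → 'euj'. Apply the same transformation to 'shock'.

Vowels shift forward by 6 and consonants shift forward by 11.
For shock: s(cons)+11=d, h(cons)+11=s, o(vowel)+6=u, c(cons)+11=n, k(cons)+11=v.

dsunv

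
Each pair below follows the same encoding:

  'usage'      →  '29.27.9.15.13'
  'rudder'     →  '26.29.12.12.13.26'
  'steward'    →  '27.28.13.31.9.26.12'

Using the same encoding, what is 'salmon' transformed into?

u is letter #21 and maps to 29: an offset of 8. Each letter is replaced by its alphabet position (a=1..z=26) + 8.
On salmon: s=19→27, a=1→9, l=12→20, m=13→21, o=15→23, n=14→22.

27.9.20.21.23.22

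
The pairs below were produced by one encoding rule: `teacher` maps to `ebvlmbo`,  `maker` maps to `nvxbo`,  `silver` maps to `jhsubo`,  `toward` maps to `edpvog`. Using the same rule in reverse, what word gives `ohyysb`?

t(19)→e(4) and e(4)→b(1) fit y≡21x+21 (mod 26); the inverse of 21 mod 26 is 5. This is an affine cipher: with a=0,…,z=25, each position x becomes (21x+21) mod 26.
Undoing it on ohyysb: o(14)→5·(14−21)≡17=r; h(7)→5·(7−21)≡8=i; y(24)→5·(24−21)≡15=p; y(24)→5·(24−21)≡15=p; s(18)→5·(18−21)≡11=l; b(1)→5·(1−21)≡4=e (all mod 26).

ripple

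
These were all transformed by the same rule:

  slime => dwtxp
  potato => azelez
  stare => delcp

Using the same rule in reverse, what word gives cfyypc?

Compare letters: s→d is +11, l→w is +11, i→t is +11 — a constant shift. Every letter moves 11 places later in the alphabet, wrapping around z→a.
Undoing it on cfyypc: c−11=r, f−11=u, y−11=n, y−11=n, p−11=e, c−11=r.

runner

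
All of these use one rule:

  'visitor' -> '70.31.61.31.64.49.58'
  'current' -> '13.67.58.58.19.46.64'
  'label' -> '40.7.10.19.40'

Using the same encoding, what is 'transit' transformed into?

64.58.7.46.61.31.64

v(#22)→70 and i(#9)→31: differences scale by 3, so n = 3·pos + 4. The formula is n = 3×(alphabet index, a=1) + 4.
For transit: t=20→64, r=18→58, a=1→7, n=14→46, s=19→61, i=9→31, t=20→64.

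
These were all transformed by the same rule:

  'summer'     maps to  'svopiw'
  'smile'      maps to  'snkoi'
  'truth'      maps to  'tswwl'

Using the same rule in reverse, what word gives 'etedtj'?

escape

The shift increases by 1 at each position, starting from +0: 0, 1, 2, ….
Decoding etedtj: e−0=e, t−1=s, e−2=c, d−3=a, t−4=p, j−5=e.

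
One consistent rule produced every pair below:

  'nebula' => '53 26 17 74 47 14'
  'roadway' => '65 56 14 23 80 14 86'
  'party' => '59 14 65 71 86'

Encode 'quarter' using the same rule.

62 74 14 65 71 26 65

n(#14)→53 and e(#5)→26: differences scale by 3, so n = 3·pos + 11. With a=1..z=26, the number is 3·pos + 11.
On quarter: q=17→62, u=21→74, a=1→14, r=18→65, t=20→71, e=5→26, r=18→65.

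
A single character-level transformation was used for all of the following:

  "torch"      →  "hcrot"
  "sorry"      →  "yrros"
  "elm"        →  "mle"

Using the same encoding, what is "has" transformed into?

sah

The word is simply reversed.
For has: reverse → sah.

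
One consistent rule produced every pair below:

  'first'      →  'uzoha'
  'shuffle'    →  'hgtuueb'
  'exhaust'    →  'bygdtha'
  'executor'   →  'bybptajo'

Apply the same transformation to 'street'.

haobba

f(5)→u(20) and i(8)→z(25) fit y≡19x+3 (mod 26); the inverse of 19 mod 26 is 11. This is an affine cipher: with a=0,…,z=25, each position x becomes (19x+3) mod 26.
Applying it to street: s(18)→19·18+3≡7=h; t(19)→19·19+3≡0=a; r(17)→19·17+3≡14=o; e(4)→19·4+3≡1=b; e(4)→19·4+3≡1=b; t(19)→19·19+3≡0=a (all mod 26).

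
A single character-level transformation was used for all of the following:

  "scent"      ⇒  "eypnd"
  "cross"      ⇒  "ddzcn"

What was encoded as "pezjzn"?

coyote

The output letters match the input read backwards, each shifted +11: scent reversed is tnecs. Read the word backwards and shift each letter +11.
Decoding pezjzn: shift back: p−11=e, e−11=t, z−11=o, j−11=y, z−11=o, n−11=c → etoyoc; then reverse → coyote.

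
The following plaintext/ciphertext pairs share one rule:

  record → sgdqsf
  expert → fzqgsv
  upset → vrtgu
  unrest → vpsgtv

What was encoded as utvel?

The shifts repeat in a cycle of length 2: positions 0,1,… shift by +1, +2, then the pattern repeats.
Reversing it on utvel: u−1=t, t−2=r, v−1=u, e−2=c, l−1=k.

truck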